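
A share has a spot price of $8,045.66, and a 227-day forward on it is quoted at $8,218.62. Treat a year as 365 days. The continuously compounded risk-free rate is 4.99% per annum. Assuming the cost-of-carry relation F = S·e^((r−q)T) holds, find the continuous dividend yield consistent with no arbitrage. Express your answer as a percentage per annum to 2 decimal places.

From F = S·e^((r−q)T): (r − q) = ln(F/S)/T
ln(8218.62/8045.66) = ln(1.021497) = 0.021269
(r − q) = 0.021269 / (227/365) = 0.034199
q = r − ln(F/S)/T = 0.0499 − 0.034199 = 0.015701
q = 1.57%

1.57%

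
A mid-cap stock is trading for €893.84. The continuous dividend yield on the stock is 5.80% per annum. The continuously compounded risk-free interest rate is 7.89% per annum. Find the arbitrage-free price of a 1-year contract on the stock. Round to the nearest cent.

€912.72

F = S·e^((r − q)T) = 893.84 · e^((0.0789 − 0.0580) × 1)
= 893.84 · e^0.020900 = 893.84 × 1.021120
F = €912.72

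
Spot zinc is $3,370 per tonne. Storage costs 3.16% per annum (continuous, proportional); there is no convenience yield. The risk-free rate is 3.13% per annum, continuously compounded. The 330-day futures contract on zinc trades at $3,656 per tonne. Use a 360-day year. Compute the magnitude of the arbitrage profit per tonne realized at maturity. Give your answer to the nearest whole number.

Fair futures: F* = S·e^(carry·T), with carry = (r + u) = 0.0313 + 0.0316 = 0.0629
F* = 3370 · e^(0.0629 × 330/360) = 3370 · e^0.057658 = 3370 × 1.059353 = $3570.0196
Market $3656 > fair $3570.0196: forward overpriced → cash-and-carry (buy spot, short the forward).
At maturity, profit = |F_mkt − F*| = |3656 − 3570.0196| = $86 per tonne

$86 per tonne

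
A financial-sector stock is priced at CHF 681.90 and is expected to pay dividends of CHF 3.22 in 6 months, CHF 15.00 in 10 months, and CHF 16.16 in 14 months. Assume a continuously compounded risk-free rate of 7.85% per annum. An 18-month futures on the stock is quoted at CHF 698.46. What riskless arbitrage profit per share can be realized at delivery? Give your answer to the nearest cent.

PV(dividends) I = 3.22·e^(−0.0785·6/12) + 15.00·e^(−0.0785·10/12) + 16.16·e^(−0.0785·14/12) = 31.8920
Fair futures F* = (S − I)·e^(rT) = (681.90 − 31.8920)·e^0.117750 = 650.0080 × 1.124963 = 731.2349
Market CHF 698.46 < fair 731.2349: forward underpriced → reverse cash-and-carry (short the stock, invest proceeds at r, pay the dividends, go long the forward).
Profit at T = |F_mkt − F*| = |698.46 − 731.2349| = CHF 32.77 per share

CHF 32.77 per share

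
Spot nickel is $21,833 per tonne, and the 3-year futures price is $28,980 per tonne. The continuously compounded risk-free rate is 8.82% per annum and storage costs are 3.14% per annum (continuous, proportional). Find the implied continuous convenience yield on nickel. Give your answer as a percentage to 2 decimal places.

F = S·e^((r+u−y)T) ⇒ (r+u−y) = ln(F/S)/T
ln(28980/21833) = 0.283183; /T ⇒ 0.094394
y = r + u − ln(F/S)/T = 0.0882 + 0.0314 − 0.094394 = 0.025206
y = 2.52%

2.52%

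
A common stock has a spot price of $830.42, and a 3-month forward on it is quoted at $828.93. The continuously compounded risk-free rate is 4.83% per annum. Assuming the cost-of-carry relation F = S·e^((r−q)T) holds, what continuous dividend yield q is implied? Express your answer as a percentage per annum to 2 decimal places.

From F = S·e^((r−q)T): (r − q) = ln(F/S)/T
ln(828.93/830.42) = ln(0.998206) = -0.001796
(r − q) = -0.001796 / (3/12) = -0.007184
q = r − ln(F/S)/T = 0.0483 + 0.007184 = 0.055484
q = 5.55%

5.55%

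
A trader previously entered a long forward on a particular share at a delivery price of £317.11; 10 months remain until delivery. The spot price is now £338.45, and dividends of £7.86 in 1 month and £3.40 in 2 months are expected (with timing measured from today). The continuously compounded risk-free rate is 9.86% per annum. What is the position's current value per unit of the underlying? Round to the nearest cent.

£35.21

PV(remaining dividends) I = 7.86·e^(−0.0986·1/12) + 3.40·e^(−0.0986·2/12) = 11.1403
Current forward F = (S − I)·e^(rT) = (338.45 − 11.1403)·e^(0.0986·10/12) = 327.3097 × 1.085637 = 355.3395
Value (long) = (F − K)·e^(−rT) = (355.3395 − 317.11) × 0.921118 = 35.2139
Value = £35.21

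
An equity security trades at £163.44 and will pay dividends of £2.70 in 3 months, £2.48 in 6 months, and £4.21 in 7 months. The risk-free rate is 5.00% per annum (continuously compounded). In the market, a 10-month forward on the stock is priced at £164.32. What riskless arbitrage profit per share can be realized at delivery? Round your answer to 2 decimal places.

PV(dividends) I = 2.70·e^(−0.0500·3/12) + 2.48·e^(−0.0500·6/12) + 4.21·e^(−0.0500·7/12) = 9.1742
Fair forward F* = (S − I)·e^(rT) = (163.44 − 9.1742)·e^0.041667 = 154.2658 × 1.042547 = 160.8293
Market £164.32 > fair 160.8293: forward overpriced → cash-and-carry (borrow at r, buy the stock and collect the dividends, short the forward).
Profit at T = |F_mkt − F*| = |164.32 − 160.8293| = £3.49 per share

£3.49 per share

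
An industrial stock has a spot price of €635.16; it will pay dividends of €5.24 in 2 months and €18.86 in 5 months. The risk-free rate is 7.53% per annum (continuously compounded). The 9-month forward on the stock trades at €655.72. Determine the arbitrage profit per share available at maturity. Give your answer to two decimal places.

PV(dividends) I = 5.24·e^(−0.0753·2/12) + 18.86·e^(−0.0753·5/12) = 23.4521
Fair forward F* = (S − I)·e^(rT) = (635.16 − 23.4521)·e^0.056475 = 611.7079 × 1.058100 = 647.2481
Market €655.72 > fair 647.2481: forward overpriced → cash-and-carry (borrow at r, buy the stock and collect the dividends, short the forward).
Profit at T = |F_mkt − F*| = |655.72 − 647.2481| = €8.47 per share

€8.47 per share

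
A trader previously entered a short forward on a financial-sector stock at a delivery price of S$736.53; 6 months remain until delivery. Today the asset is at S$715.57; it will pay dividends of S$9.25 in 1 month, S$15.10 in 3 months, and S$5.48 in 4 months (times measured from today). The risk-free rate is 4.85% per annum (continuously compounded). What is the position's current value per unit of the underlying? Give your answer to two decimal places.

PV(remaining dividends) I = 9.25·e^(−0.0485·1/12) + 15.10·e^(−0.0485·3/12) + 5.48·e^(−0.0485·4/12) = 29.5228
Current forward F = (S − I)·e^(rT) = (715.57 − 29.5228)·e^(0.0485·6/12) = 686.0472 × 1.024546 = 702.8869
Value (long) = (F − K)·e^(−rT) = (702.8869 − 736.53) × 0.976042 = -32.8371
Short position value = −(long value) = S$32.84

S$32.84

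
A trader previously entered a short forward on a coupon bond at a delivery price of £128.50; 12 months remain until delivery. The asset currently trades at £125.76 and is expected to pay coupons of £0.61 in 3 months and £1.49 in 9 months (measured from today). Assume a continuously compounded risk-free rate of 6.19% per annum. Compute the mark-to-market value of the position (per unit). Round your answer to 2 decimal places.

-£2.95

PV(remaining coupons) I = 0.61·e^(−0.0619·3/12) + 1.49·e^(−0.0619·9/12) = 2.0230
Current forward F = (S − I)·e^(rT) = (125.76 − 2.0230)·e^(0.0619·12/12) = 123.7370 × 1.063856 = 131.6383
Value (long) = (F − K)·e^(−rT) = (131.6383 − 128.50) × 0.939977 = 2.9499
Short position value = −(long value) = -£2.95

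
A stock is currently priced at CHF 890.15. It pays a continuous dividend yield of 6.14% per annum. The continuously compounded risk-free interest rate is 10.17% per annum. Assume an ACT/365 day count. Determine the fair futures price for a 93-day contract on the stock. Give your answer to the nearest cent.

F = S·e^((r − q)T) = 890.15 · e^((0.1017 − 0.0614) × 93/365)
= 890.15 · e^0.010268 = 890.15 × 1.010321
F = CHF 899.34

CHF 899.34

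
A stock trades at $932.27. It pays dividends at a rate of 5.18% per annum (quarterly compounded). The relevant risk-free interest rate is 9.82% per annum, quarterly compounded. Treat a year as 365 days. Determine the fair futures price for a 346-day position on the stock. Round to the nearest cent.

F = S · (1+r/4)^(4T) / (1+q/4)^(4T)
= 932.27 × 1.096325 / 1.049998 = 932.27 × 1.044121
F = $973.40

$973.40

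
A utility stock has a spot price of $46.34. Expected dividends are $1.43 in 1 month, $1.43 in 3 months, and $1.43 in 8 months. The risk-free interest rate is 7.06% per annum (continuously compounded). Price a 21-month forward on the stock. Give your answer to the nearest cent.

$47.69

PV(dividends) I = 1.43·e^(−0.0706·1/12) + 1.43·e^(−0.0706·3/12) + 1.43·e^(−0.0706·8/12)
I = 1.4216 + 1.4050 + 1.3643 = 4.1909
F = (S − I)·e^(rT) = (46.34 − 4.1909) · e^(0.0706·21/12)
= 42.1491 · e^0.123550 = 42.1491 × 1.131507 = $47.69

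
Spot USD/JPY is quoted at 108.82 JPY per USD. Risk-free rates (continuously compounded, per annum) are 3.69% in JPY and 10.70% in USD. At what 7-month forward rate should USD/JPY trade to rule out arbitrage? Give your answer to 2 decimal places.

104.46

F = S·e^((r_JPY − r_USD)T) = 108.82 · e^((0.0369 − 0.1070) × 7/12)
= 108.82 · e^-0.040892 = 108.82 × 0.959933
F = 104.46 JPY per USD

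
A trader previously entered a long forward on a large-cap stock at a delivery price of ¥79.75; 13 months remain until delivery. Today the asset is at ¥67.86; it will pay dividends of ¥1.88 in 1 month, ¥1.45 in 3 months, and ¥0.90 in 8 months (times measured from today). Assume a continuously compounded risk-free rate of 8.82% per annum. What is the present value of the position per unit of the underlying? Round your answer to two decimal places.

-¥8.76

PV(remaining dividends) I = 1.88·e^(−0.0882·1/12) + 1.45·e^(−0.0882·3/12) + 0.90·e^(−0.0882·8/12) = 4.1332
Current forward F = (S − I)·e^(rT) = (67.86 − 4.1332)·e^(0.0882·13/12) = 63.7268 × 1.100264 = 70.1163
Value (long) = (F − K)·e^(−rT) = (70.1163 − 79.75) × 0.908873 = -8.7558
Value = -¥8.76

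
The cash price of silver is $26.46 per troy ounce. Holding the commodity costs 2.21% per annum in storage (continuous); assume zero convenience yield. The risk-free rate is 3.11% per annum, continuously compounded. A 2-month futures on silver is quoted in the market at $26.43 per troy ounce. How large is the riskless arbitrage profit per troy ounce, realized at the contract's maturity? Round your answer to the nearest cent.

$0.27 per troy ounce

Fair futures: F* = S·e^(carry·T), with carry = (r + u) = 0.0311 + 0.0221 = 0.0532
F* = 26.46 · e^(0.0532 × 2/12) = 26.46 · e^0.008867 = 26.46 × 1.008906 = $26.6957
Market $26.43 < fair $26.6957: forward underpriced → reverse cash-and-carry (short spot, go long the forward).
At maturity, profit = |F_mkt − F*| = |26.43 − 26.6957| = $0.27 per troy ounce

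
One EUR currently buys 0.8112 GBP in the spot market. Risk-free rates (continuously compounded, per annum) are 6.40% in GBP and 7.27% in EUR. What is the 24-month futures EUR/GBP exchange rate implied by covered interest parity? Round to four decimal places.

F = S·e^((r_GBP − r_EUR)T) = 0.8112 · e^((0.0640 − 0.0727) × 24/12)
= 0.8112 · e^-0.017400 = 0.8112 × 0.982751
F = 0.7972 GBP per EUR

0.7972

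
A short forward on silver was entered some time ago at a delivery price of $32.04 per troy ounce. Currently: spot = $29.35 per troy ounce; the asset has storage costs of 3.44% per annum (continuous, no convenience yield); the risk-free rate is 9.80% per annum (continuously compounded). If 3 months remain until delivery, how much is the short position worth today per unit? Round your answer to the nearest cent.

$1.66 per troy ounce

Current fair forward for the remaining 3 months: F = S·e^((r + u)·T), (r + u) = 0.0980 + 0.0344 = 0.1324
F = 29.35 · e^(0.1324 × 3/12) = 29.35 × 1.033654 = 30.3377
Value of long forward = (F − K)·e^(−rT) = (30.3377 − 32.04) · e^(−0.0980·3/12)
= -1.7023 × 0.975798 = -1.66
Short position value = −(long value) = $1.66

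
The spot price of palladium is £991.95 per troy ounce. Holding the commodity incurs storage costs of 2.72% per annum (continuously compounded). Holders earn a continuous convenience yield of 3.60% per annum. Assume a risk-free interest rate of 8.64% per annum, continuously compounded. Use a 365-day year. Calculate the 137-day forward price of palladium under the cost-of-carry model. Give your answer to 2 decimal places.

£1,021.27 per troy ounce

Net carry = r + u − y = 0.0864 + 0.0272 − 0.0360 = 0.0776
F = S·e^((r+u−y)T) = 991.95 · e^(0.0776 × 137/365) = 991.95 · e^0.029127
= 991.95 × 1.029555 = £1,021.27 per troy ounce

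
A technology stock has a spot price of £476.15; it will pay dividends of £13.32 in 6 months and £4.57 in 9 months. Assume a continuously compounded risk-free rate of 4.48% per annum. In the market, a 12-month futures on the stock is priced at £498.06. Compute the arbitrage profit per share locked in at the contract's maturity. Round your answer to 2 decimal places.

£18.34 per share

PV(dividends) I = 13.32·e^(−0.0448·6/12) + 4.57·e^(−0.0448·9/12) = 17.4439
Fair futures F* = (S − I)·e^(rT) = (476.15 − 17.4439)·e^0.044800 = 458.7061 × 1.045819 = 479.7236
Market £498.06 > fair 479.7236: forward overpriced → cash-and-carry (borrow at r, buy the stock and collect the dividends, short the forward).
Profit at T = |F_mkt − F*| = |498.06 − 479.7236| = £18.34 per share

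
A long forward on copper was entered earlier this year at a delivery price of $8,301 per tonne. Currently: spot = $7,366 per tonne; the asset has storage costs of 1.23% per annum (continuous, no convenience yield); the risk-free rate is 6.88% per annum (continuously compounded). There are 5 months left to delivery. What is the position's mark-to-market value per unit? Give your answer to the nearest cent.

Current fair forward for the remaining 5 months: F = S·e^((r + u)·T), (r + u) = 0.0688 + 0.0123 = 0.0811
F = 7366 · e^(0.0811 × 5/12) = 7366 × 1.03436909 = 7619.1627
Value of long forward = (F − K)·e^(−rT) = (7619.1627 − 8301) · e^(−0.0688·5/12)
= -681.8373 × 0.97174032 = -662.57

-$662.57 per tonne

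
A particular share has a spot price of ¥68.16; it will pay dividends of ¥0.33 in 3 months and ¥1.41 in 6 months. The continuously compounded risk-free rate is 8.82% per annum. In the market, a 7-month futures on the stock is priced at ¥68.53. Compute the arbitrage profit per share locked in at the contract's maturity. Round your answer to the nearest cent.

PV(dividends) I = 0.33·e^(−0.0882·3/12) + 1.41·e^(−0.0882·6/12) = 1.6720
Fair futures F* = (S − I)·e^(rT) = (68.16 − 1.6720)·e^0.051450 = 66.4880 × 1.052797 = 69.9984
Market ¥68.53 < fair 69.9984: forward underpriced → reverse cash-and-carry (short the stock, invest proceeds at r, pay the dividends, go long the forward).
Profit at T = |F_mkt − F*| = |68.53 − 69.9984| = ¥1.47 per share

¥1.47 per share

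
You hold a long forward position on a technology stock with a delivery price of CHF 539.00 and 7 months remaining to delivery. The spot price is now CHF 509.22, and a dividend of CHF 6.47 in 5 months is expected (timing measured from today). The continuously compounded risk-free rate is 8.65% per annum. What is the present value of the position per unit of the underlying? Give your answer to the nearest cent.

-CHF 9.50

PV(remaining dividends) I = 6.47·e^(−0.0865·5/12) = 6.2410
Current forward F = (S − I)·e^(rT) = (509.22 − 6.2410)·e^(0.0865·7/12) = 502.9790 × 1.051753 = 529.0097
Value (long) = (F − K)·e^(−rT) = (529.0097 − 539.00) × 0.950794 = -9.4987
Value = -CHF 9.50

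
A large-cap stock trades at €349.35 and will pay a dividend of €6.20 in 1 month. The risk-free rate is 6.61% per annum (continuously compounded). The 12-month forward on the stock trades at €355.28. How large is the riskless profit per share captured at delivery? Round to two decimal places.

PV(dividends) I = 6.20·e^(−0.0661·1/12) = 6.1659
Fair forward F* = (S − I)·e^(rT) = (349.35 − 6.1659)·e^0.066100 = 343.1841 × 1.068334 = 366.6352
Market €355.28 < fair 366.6352: forward underpriced → reverse cash-and-carry (short the stock, invest proceeds at r, pay the dividends, go long the forward).
Profit at T = |F_mkt − F*| = |355.28 − 366.6352| = €11.36 per share

€11.36 per share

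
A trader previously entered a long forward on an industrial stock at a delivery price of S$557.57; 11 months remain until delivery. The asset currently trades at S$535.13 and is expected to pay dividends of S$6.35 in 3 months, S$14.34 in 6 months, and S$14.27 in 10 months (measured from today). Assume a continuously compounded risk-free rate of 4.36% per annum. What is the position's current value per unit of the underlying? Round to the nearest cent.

PV(remaining dividends) I = 6.35·e^(−0.0436·3/12) + 14.34·e^(−0.0436·6/12) + 14.27·e^(−0.0436·10/12) = 34.0728
Current forward F = (S − I)·e^(rT) = (535.13 − 34.0728)·e^(0.0436·11/12) = 501.0572 × 1.040776 = 521.4883
Value (long) = (F − K)·e^(−rT) = (521.4883 − 557.57) × 0.960821 = -34.6681
Value = -S$34.67

-S$34.67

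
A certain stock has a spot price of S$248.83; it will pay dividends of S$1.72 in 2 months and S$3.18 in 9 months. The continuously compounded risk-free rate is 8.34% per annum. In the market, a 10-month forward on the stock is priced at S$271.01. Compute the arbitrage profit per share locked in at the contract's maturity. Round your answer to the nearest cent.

PV(dividends) I = 1.72·e^(−0.0834·2/12) + 3.18·e^(−0.0834·9/12) = 4.6834
Fair forward F* = (S − I)·e^(rT) = (248.83 − 4.6834)·e^0.069500 = 244.1466 × 1.071972 = 261.7183
Market S$271.01 > fair 261.7183: forward overpriced → cash-and-carry (borrow at r, buy the stock and collect the dividends, short the forward).
Profit at T = |F_mkt − F*| = |271.01 − 261.7183| = S$9.29 per share

S$9.29 per share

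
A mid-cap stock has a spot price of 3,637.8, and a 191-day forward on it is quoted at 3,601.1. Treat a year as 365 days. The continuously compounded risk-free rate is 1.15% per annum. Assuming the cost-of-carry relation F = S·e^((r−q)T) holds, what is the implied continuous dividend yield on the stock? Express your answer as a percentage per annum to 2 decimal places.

From F = S·e^((r−q)T): (r − q) = ln(F/S)/T
ln(3601.1/3637.8) = ln(0.989911) = -0.010140
(r − q) = -0.010140 / (191/365) = -0.019377
q = r − ln(F/S)/T = 0.0115 + 0.019377 = 0.030877
q = 3.09%

3.09%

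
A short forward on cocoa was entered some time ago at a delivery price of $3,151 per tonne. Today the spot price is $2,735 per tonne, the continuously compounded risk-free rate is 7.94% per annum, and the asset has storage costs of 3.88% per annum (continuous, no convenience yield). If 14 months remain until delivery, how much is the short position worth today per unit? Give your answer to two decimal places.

$10.57 per tonne

Current fair forward for the remaining 14 months: F = S·e^((r + u)·T), (r + u) = 0.0794 + 0.0388 = 0.1182
F = 2735 · e^(0.1182 × 14/12) = 2735 × 1.14786076 = 3139.3992
Value of long forward = (F − K)·e^(−rT) = (3139.3992 − 3151) · e^(−0.0794·14/12)
= -11.6008 × 0.91152767 = -10.57
Short position value = −(long value) = $10.57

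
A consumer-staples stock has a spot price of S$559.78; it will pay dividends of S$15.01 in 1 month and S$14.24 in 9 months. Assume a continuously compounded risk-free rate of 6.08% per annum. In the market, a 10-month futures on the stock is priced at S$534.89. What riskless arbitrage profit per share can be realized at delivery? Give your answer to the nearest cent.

PV(dividends) I = 15.01·e^(−0.0608·1/12) + 14.24·e^(−0.0608·9/12) = 28.5394
Fair futures F* = (S − I)·e^(rT) = (559.78 − 28.5394)·e^0.050667 = 531.2406 × 1.051973 = 558.8508
Market S$534.89 < fair 558.8508: forward underpriced → reverse cash-and-carry (short the stock, invest proceeds at r, pay the dividends, go long the forward).
Profit at T = |F_mkt − F*| = |534.89 − 558.8508| = S$23.96 per share

S$23.96 per share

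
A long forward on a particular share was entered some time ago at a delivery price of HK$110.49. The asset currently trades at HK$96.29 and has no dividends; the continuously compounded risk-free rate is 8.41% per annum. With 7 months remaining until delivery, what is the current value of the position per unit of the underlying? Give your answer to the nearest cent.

Current fair forward for the remaining 7 months: F = S·e^(r·T), r = 0.0841
F = 96.29 · e^(0.0841 × 7/12) = 96.29 × 1.050282 = 101.1317
Value of long forward = (F − K)·e^(−rT) = (101.1317 − 110.49) · e^(−0.0841·7/12)
= -9.3583 × 0.952126 = -8.91

-HK$8.91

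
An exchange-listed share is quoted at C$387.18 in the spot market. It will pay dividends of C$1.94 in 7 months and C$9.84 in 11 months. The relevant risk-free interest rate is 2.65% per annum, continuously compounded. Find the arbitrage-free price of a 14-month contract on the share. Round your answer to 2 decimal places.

PV(dividends) I = 1.94·e^(−0.0265·7/12) + 9.84·e^(−0.0265·11/12)
I = 1.9102 + 9.6038 = 11.5140
F = (S − I)·e^(rT) = (387.18 − 11.5140) · e^(0.0265·14/12)
= 375.6660 · e^0.030917 = 375.6660 × 1.031400 = C$387.46

C$387.46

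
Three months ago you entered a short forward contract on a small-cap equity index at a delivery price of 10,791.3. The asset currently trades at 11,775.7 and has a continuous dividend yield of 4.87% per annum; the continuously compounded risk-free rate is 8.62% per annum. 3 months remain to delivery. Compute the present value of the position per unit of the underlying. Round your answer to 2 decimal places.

-1071.96

Current fair forward for the remaining 3 months: F = S·e^((r − q)·T), (r − q) = 0.0862 − 0.0487 = 0.0375
F = 11775.7 · e^(0.0375 × 3/12) = 11775.7 × 1.00941908 = 11886.6163
Value of long forward = (F − K)·e^(−rT) = (11886.6163 − 10791.3) · e^(−0.0862·3/12)
= 1095.3163 × 0.97868054 = 1071.96
Short position value = −(long value) = -1071.96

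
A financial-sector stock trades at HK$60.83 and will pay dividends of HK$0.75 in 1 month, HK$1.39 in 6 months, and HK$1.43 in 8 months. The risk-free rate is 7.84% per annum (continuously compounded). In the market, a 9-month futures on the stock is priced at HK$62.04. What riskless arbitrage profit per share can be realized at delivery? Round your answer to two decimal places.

HK$1.17 per share

PV(dividends) I = 0.75·e^(−0.0784·1/12) + 1.39·e^(−0.0784·6/12) + 1.43·e^(−0.0784·8/12) = 3.4389
Fair futures F* = (S − I)·e^(rT) = (60.83 − 3.4389)·e^0.058800 = 57.3911 × 1.060563 = 60.8669
Market HK$62.04 > fair 60.8669: forward overpriced → cash-and-carry (borrow at r, buy the stock and collect the dividends, short the forward).
Profit at T = |F_mkt − F*| = |62.04 − 60.8669| = HK$1.17 per share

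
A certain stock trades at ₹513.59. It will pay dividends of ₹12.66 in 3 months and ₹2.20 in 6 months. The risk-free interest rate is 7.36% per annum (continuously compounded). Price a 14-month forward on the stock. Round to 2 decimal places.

₹543.78

PV(dividends) I = 12.66·e^(−0.0736·3/12) + 2.20·e^(−0.0736·6/12)
I = 12.4292 + 2.1205 = 14.5497
F = (S − I)·e^(rT) = (513.59 − 14.5497) · e^(0.0736·14/12)
= 499.0403 · e^0.085867 = 499.0403 × 1.089661 = ₹543.78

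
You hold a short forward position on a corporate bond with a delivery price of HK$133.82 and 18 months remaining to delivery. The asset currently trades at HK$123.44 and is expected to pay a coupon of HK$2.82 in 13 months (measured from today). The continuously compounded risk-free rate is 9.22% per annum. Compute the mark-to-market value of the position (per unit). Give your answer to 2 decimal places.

-HK$4.35

PV(remaining coupons) I = 2.82·e^(−0.0922·13/12) = 2.5519
Current forward F = (S − I)·e^(rT) = (123.44 − 2.5519)·e^(0.0922·18/12) = 120.8881 × 1.148320 = 138.8182
Value (long) = (F − K)·e^(−rT) = (138.8182 − 133.82) × 0.870837 = 4.3526
Short position value = −(long value) = -HK$4.35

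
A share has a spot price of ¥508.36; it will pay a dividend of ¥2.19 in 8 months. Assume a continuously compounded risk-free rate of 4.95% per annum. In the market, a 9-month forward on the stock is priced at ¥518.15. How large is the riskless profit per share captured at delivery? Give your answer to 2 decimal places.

¥7.24 per share

PV(dividends) I = 2.19·e^(−0.0495·8/12) = 2.1189
Fair forward F* = (S − I)·e^(rT) = (508.36 − 2.1189)·e^0.037125 = 506.2411 × 1.037823 = 525.3887
Market ¥518.15 < fair 525.3887: forward underpriced → reverse cash-and-carry (short the stock, invest proceeds at r, pay the dividends, go long the forward).
Profit at T = |F_mkt − F*| = |518.15 − 525.3887| = ¥7.24 per share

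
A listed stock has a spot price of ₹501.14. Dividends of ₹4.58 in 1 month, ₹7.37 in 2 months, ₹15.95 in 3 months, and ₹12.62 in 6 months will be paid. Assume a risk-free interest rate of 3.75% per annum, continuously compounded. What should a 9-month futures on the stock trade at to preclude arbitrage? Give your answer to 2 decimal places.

₹474.21

PV(dividends) I = 4.58·e^(−0.0375·1/12) + 7.37·e^(−0.0375·2/12) + 15.95·e^(−0.0375·3/12) + 12.62·e^(−0.0375·6/12)
I = 4.5657 + 7.3241 + 15.8012 + 12.3856 = 40.0766
F = (S − I)·e^(rT) = (501.14 − 40.0766) · e^(0.0375·9/12)
= 461.0634 · e^0.028125 = 461.0634 × 1.028524 = ₹474.21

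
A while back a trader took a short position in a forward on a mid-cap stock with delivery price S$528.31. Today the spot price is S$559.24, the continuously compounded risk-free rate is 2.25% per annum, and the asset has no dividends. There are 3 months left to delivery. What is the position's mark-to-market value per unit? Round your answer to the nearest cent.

Current fair forward for the remaining 3 months: F = S·e^(r·T), r = 0.0225
F = 559.24 · e^(0.0225 × 3/12) = 559.24 × 1.005641 = 562.3947
Value of long forward = (F − K)·e^(−rT) = (562.3947 − 528.31) · e^(−0.0225·3/12)
= 34.0847 × 0.994391 = 33.89
Short position value = −(long value) = -S$33.89

-S$33.89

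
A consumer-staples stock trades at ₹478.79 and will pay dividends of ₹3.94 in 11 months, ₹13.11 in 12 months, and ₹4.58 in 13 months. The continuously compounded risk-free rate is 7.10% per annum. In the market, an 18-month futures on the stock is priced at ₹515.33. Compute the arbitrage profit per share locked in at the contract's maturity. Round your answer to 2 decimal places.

PV(dividends) I = 3.94·e^(−0.0710·11/12) + 13.11·e^(−0.0710·12/12) + 4.58·e^(−0.0710·13/12) = 20.1441
Fair futures F* = (S − I)·e^(rT) = (478.79 − 20.1441)·e^0.106500 = 458.6459 × 1.112378 = 510.1876
Market ₹515.33 > fair 510.1876: forward overpriced → cash-and-carry (borrow at r, buy the stock and collect the dividends, short the forward).
Profit at T = |F_mkt − F*| = |515.33 − 510.1876| = ₹5.14 per share

₹5.14 per share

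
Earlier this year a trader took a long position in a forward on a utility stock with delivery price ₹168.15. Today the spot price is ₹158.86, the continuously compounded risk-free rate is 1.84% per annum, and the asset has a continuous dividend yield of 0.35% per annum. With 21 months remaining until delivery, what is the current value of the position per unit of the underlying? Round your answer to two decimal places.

Current fair forward for the remaining 21 months: F = S·e^((r − q)·T), (r − q) = 0.0184 − 0.0035 = 0.0149
F = 158.86 · e^(0.0149 × 21/12) = 158.86 × 1.026418 = 163.0568
Value of long forward = (F − K)·e^(−rT) = (163.0568 − 168.15) · e^(−0.0184·21/12)
= -5.0932 × 0.968313 = -4.93

-₹4.93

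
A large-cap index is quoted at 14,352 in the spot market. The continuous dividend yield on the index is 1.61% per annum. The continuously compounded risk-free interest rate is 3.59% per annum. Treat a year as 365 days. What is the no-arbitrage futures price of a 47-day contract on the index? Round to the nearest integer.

14,389

F = S·e^((r − q)T) = 14352 · e^((0.0359 − 0.0161) × 47/365)
= 14352 · e^0.002550 = 14352 × 1.002553
F = 14,389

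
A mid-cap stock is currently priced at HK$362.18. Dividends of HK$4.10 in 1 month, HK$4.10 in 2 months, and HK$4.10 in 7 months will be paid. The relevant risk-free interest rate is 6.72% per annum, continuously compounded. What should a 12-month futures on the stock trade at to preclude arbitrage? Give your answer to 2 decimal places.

PV(dividends) I = 4.10·e^(−0.0672·1/12) + 4.10·e^(−0.0672·2/12) + 4.10·e^(−0.0672·7/12)
I = 4.0771 + 4.0543 + 3.9424 = 12.0738
F = (S − I)·e^(rT) = (362.18 − 12.0738) · e^(0.0672·12/12)
= 350.1062 · e^0.067200 = 350.1062 × 1.069509 = HK$374.44

HK$374.44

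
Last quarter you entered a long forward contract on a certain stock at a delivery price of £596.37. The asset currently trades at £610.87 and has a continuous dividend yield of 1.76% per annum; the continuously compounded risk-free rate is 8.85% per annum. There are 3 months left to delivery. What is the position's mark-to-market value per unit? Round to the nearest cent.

£24.87

Current fair forward for the remaining 3 months: F = S·e^((r − q)·T), (r − q) = 0.0885 − 0.0176 = 0.0709
F = 610.87 · e^(0.0709 × 3/12) = 610.87 × 1.017883 = 621.7942
Value of long forward = (F − K)·e^(−rT) = (621.7942 − 596.37) · e^(−0.0885·3/12)
= 25.4242 × 0.978118 = 24.87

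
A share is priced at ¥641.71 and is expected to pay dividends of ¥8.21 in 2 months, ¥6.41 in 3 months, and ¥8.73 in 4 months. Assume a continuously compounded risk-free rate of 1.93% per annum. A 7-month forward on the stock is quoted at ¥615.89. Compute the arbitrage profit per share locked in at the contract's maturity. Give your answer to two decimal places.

PV(dividends) I = 8.21·e^(−0.0193·2/12) + 6.41·e^(−0.0193·3/12) + 8.73·e^(−0.0193·4/12) = 23.2368
Fair forward F* = (S − I)·e^(rT) = (641.71 − 23.2368)·e^0.011258 = 618.4732 × 1.011322 = 625.4756
Market ¥615.89 < fair 625.4756: forward underpriced → reverse cash-and-carry (short the stock, invest proceeds at r, pay the dividends, go long the forward).
Profit at T = |F_mkt − F*| = |615.89 − 625.4756| = ¥9.59 per share

¥9.59 per share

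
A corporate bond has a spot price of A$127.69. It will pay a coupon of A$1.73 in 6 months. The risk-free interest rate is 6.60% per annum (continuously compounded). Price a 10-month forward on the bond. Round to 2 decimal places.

A$133.14

PV(coupons) I = 1.73·e^(−0.0660·6/12)
I = 1.6738
F = (S − I)·e^(rT) = (127.69 − 1.6738) · e^(0.0660·10/12)
= 126.0162 · e^0.055000 = 126.0162 × 1.056541 = A$133.14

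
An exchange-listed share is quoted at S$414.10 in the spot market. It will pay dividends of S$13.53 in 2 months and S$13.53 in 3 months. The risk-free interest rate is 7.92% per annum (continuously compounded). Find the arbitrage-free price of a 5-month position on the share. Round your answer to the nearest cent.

PV(dividends) I = 13.53·e^(−0.0792·2/12) + 13.53·e^(−0.0792·3/12)
I = 13.3526 + 13.2647 = 26.6173
F = (S − I)·e^(rT) = (414.10 − 26.6173) · e^(0.0792·5/12)
= 387.4827 · e^0.033000 = 387.4827 × 1.033551 = S$400.48

S$400.48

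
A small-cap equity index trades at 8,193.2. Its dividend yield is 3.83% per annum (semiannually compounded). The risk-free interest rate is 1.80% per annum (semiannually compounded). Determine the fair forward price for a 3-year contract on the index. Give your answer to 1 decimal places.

F = S · (1+r/2)^(2T) / (1+q/2)^(2T)
= 8193.2 × 1.055230 / 1.120543 = 8193.2 × 0.941713
F = 7,715.6

7,715.6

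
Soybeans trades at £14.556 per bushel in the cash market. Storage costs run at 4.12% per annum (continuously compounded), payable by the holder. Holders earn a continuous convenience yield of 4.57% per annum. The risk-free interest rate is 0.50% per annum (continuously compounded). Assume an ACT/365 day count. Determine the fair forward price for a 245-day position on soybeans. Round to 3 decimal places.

Net carry = r + u − y = 0.0050 + 0.0412 − 0.0457 = 0.0005
F = S·e^((r+u−y)T) = 14.556 · e^(0.0005 × 245/365) = 14.556 · e^0.000336
= 14.556 × 1.000336 = £14.561 per bushel

£14.561 per bushel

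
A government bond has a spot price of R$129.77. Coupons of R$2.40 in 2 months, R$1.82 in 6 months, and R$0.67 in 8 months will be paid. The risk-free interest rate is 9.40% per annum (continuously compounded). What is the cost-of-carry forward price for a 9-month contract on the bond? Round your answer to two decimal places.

R$134.18

PV(coupons) I = 2.40·e^(−0.0940·2/12) + 1.82·e^(−0.0940·6/12) + 0.67·e^(−0.0940·8/12)
I = 2.3627 + 1.7364 + 0.6293 = 4.7284
F = (S − I)·e^(rT) = (129.77 − 4.7284) · e^(0.0940·9/12)
= 125.0416 · e^0.070500 = 125.0416 × 1.073045 = R$134.18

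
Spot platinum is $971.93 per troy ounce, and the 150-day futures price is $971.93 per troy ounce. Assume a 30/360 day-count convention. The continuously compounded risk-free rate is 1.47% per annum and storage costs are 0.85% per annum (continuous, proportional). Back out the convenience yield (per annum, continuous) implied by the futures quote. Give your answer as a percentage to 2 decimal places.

F = S·e^((r+u−y)T) ⇒ (r+u−y) = ln(F/S)/T
ln(971.93/971.93) = 0.000000; /T ⇒ 0.000000
y = r + u − ln(F/S)/T = 0.0147 + 0.0085 + 0.000000 = 0.023200
y = 2.32%

2.32%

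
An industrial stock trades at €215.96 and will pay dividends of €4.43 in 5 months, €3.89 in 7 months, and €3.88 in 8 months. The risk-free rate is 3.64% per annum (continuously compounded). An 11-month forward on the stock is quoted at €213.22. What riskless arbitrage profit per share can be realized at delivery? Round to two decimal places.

€2.30 per share

PV(dividends) I = 4.43·e^(−0.0364·5/12) + 3.89·e^(−0.0364·7/12) + 3.88·e^(−0.0364·8/12) = 11.9586
Fair forward F* = (S − I)·e^(rT) = (215.96 − 11.9586)·e^0.033367 = 204.0014 × 1.033930 = 210.9232
Market €213.22 > fair 210.9232: forward overpriced → cash-and-carry (borrow at r, buy the stock and collect the dividends, short the forward).
Profit at T = |F_mkt − F*| = |213.22 − 210.9232| = €2.30 per share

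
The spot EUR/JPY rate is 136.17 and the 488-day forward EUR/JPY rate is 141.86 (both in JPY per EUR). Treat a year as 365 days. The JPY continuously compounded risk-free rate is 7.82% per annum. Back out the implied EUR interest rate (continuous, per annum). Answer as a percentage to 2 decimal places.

F = S·e^((r_JPY − r_EUR)T) ⇒ r_EUR = r_JPY − ln(F/S)/T
ln(141.86/136.17) = 0.040937; /(488/365) = 0.030619
r_EUR = 0.0782 − 0.030619 = 0.047581
r_EUR = 4.76%

4.76%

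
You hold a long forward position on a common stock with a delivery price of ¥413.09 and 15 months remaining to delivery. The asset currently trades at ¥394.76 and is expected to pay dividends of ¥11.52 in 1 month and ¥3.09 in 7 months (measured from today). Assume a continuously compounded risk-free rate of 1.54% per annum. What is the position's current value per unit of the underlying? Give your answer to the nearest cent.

-¥25.02

PV(remaining dividends) I = 11.52·e^(−0.0154·1/12) + 3.09·e^(−0.0154·7/12) = 14.5676
Current forward F = (S − I)·e^(rT) = (394.76 − 14.5676)·e^(0.0154·15/12) = 380.1924 × 1.019436 = 387.5818
Value (long) = (F − K)·e^(−rT) = (387.5818 − 413.09) × 0.980934 = -25.0219
Value = -¥25.02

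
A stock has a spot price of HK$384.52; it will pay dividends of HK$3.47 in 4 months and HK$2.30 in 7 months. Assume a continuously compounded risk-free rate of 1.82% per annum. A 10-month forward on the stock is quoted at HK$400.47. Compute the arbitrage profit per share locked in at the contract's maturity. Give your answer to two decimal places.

PV(dividends) I = 3.47·e^(−0.0182·4/12) + 2.30·e^(−0.0182·7/12) = 5.7247
Fair forward F* = (S − I)·e^(rT) = (384.52 − 5.7247)·e^0.015167 = 378.7953 × 1.015283 = 384.5844
Market HK$400.47 > fair 384.5844: forward overpriced → cash-and-carry (borrow at r, buy the stock and collect the dividends, short the forward).
Profit at T = |F_mkt − F*| = |400.47 − 384.5844| = HK$15.89 per share

HK$15.89 per share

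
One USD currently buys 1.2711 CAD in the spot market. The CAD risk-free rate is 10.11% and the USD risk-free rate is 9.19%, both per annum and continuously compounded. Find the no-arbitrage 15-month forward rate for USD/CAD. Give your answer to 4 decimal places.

1.2858

F = S·e^((r_CAD − r_USD)T) = 1.2711 · e^((0.1011 − 0.0919) × 15/12)
= 1.2711 · e^0.011500 = 1.2711 × 1.011566
F = 1.2858 CAD per USD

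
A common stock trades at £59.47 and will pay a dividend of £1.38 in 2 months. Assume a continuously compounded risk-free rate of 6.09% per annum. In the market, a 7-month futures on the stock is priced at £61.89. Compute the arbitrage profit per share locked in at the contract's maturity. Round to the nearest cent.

PV(dividends) I = 1.38·e^(−0.0609·2/12) = 1.3661
Fair futures F* = (S − I)·e^(rT) = (59.47 − 1.3661)·e^0.035525 = 58.1039 × 1.036164 = 60.2052
Market £61.89 > fair 60.2052: forward overpriced → cash-and-carry (borrow at r, buy the stock and collect the dividends, short the forward).
Profit at T = |F_mkt − F*| = |61.89 − 60.2052| = £1.68 per share

£1.68 per share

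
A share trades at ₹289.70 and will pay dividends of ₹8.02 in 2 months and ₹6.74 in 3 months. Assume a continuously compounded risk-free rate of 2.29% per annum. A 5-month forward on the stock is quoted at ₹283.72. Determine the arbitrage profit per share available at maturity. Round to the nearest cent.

₹6.07 per share

PV(dividends) I = 8.02·e^(−0.0229·2/12) + 6.74·e^(−0.0229·3/12) = 14.6910
Fair forward F* = (S − I)·e^(rT) = (289.70 − 14.6910)·e^0.009542 = 275.0090 × 1.009588 = 277.6458
Market ₹283.72 > fair 277.6458: forward overpriced → cash-and-carry (borrow at r, buy the stock and collect the dividends, short the forward).
Profit at T = |F_mkt − F*| = |283.72 − 277.6458| = ₹6.07 per share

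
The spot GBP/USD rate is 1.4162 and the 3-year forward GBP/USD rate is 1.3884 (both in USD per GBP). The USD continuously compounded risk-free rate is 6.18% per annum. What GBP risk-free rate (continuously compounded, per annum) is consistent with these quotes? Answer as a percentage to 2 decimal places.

F = S·e^((r_USD − r_GBP)T) ⇒ r_GBP = r_USD − ln(F/S)/T
ln(1.3884/1.4162) = -0.019825; /(3) = -0.006608
r_GBP = 0.0618 + 0.006608 = 0.068408
r_GBP = 6.84%

6.84%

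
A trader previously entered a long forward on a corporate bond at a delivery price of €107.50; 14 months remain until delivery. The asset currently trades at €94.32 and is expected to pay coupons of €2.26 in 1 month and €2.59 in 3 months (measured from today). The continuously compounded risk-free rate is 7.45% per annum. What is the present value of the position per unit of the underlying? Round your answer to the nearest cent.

PV(remaining coupons) I = 2.26·e^(−0.0745·1/12) + 2.59·e^(−0.0745·3/12) = 4.7882
Current forward F = (S − I)·e^(rT) = (94.32 − 4.7882)·e^(0.0745·14/12) = 89.5318 × 1.090806 = 97.6618
Value (long) = (F − K)·e^(−rT) = (97.6618 − 107.50) × 0.916753 = -9.0192
Value = -€9.02

-€9.02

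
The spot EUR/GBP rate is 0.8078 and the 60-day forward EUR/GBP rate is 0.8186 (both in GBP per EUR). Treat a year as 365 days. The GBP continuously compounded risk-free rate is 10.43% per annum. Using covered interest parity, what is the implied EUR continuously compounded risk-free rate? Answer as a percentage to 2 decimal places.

2.35%

F = S·e^((r_GBP − r_EUR)T) ⇒ r_EUR = r_GBP − ln(F/S)/T
ln(0.8186/0.8078) = 0.013281; /(60/365) = 0.080793
r_EUR = 0.1043 − 0.080793 = 0.023507
r_EUR = 2.35%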